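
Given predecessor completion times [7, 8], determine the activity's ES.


ES = max of all predecessor completion times
Predecessors: [7, 8]
ES = max(7, 8)
= 8


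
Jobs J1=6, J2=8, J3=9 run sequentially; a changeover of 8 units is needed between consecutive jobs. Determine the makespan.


Makespan = Σ processing + (n-1) × setup
= (6 + 8 + 9) + (3-1)×8
= 23 + 16
= 39 time units


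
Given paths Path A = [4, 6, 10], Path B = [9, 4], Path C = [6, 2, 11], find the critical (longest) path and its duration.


Path A: 4 + 6 + 10 = 20
Path B: 9 + 4 = 13
Path C: 6 + 2 + 11 = 19
Critical path = longest = max(20, 13, 19)
= 20 (Path A)


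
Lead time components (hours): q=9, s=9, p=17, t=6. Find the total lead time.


Lead time = queue + setup + processing + transit
= 9 + 9 + 17 + 6
= 41 hours


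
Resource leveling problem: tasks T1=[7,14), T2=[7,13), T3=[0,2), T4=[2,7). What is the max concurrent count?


Check each time point for overlaps:
  t=7: 2 tasks active (T1, T2)
Max concurrent = 2


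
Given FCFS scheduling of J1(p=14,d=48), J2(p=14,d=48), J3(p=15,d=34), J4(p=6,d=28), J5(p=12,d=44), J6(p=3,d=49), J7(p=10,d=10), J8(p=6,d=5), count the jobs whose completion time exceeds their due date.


Completion vs due date:
  J1: C=14, d=48 → on time
  J2: C=28, d=48 → on time
  J3: C=43, d=34 → TARDY
  J4: C=49, d=28 → TARDY
  J5: C=61, d=44 → TARDY
  J6: C=64, d=49 → TARDY
  J7: C=74, d=10 → TARDY
  J8: C=80, d=5 → TARDY
Tardy jobs: J3, J4, J5, J6, J7, J8
Count = 6


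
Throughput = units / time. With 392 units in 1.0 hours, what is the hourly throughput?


Throughput = units / time
= 392 / 1.0
= 392.0 units/hour


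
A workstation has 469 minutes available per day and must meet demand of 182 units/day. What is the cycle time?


Cycle time = available time / demand
= 469 / 182
= 2.58 min/unit


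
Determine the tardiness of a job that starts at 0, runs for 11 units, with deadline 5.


Completion = start + processing = 0 + 11 = 11
Tardiness = max(0, C - d) = max(0, 11 - 5)
= max(0, 6)
= 6


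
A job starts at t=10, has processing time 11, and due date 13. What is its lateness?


Completion = 10 + 11 = 21
Lateness = C - d = 21 - 13
= 8


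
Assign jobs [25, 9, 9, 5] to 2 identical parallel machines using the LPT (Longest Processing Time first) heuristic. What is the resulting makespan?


Jobs (LPT sorted): [25, 9, 9, 5]
Machines: 2
  J=25 → Machine 1 (load: 0+25=25)
  J=9 → Machine 2 (load: 0+9=9)
  J=9 → Machine 2 (load: 9+9=18)
  J=5 → Machine 2 (load: 18+5=23)
Machine loads: [25, 23]
Makespan = max = 25 time units


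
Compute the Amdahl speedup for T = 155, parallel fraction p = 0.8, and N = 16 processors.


Amdahl's law: T_p = T × ((1-p) + p/N)
= 155 × ((1-0.8) + 0.8/16)
= 155 × (0.20 + 0.0500)
= 155 × 0.2500
= 38.75
Speedup = 155/38.75
= 4.00×


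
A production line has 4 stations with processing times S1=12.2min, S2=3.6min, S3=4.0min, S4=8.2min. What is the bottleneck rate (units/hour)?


Bottleneck = longest station time
Station times: [12.2, 3.6, 4.0, 8.2]
Max = 12.2 min
Rate = 60 / 12.2
= 4.92 units/hour (bottleneck: 12.2min)


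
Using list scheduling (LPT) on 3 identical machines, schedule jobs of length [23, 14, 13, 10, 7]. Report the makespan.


Jobs (LPT sorted): [23, 14, 13, 10, 7]
Machines: 3
  J=23 → Machine 1 (load: 0+23=23)
  J=14 → Machine 2 (load: 0+14=14)
  J=13 → Machine 3 (load: 0+13=13)
  J=10 → Machine 3 (load: 13+10=23)
  J=7 → Machine 2 (load: 14+7=21)
Machine loads: [23, 21, 23]
Makespan = max = 23 time units


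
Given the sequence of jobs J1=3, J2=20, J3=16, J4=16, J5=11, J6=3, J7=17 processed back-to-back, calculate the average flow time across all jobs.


Completion times:
  J1: completes at 3
  J2: completes at 23
  J3: completes at 39
  J4: completes at 55
  J5: completes at 66
  J6: completes at 69
  J7: completes at 86
Sum = 341
Average = 341/7
= 48.71


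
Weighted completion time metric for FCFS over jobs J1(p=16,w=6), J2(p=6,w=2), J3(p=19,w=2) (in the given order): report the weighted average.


Completion times:
  J1: C=16, w×C=6×16=96
  J2: C=22, w×C=2×22=44
  J3: C=41, w×C=2×41=82
Sum w×C = 222
Sum w = 10
Weighted avg = 222/10
= 22.20


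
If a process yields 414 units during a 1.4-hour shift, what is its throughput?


Throughput = units / time
= 414 / 1.4
= 295.7 units/hour


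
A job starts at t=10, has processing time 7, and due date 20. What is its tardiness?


Completion = start + processing = 10 + 7 = 17
Tardiness = max(0, C - d) = max(0, 17 - 20)
= max(0, -3)
= 0


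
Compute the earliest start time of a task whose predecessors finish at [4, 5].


ES = max of all predecessor completion times
Predecessors: [4, 5]
ES = max(4, 5)
= 5


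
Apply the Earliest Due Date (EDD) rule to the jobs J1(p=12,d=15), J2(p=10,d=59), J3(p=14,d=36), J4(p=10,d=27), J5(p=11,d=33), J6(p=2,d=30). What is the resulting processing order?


EDD: sort by earliest due date
  J1: d=15, p=12
  J4: d=27, p=10
  J6: d=30, p=2
  J5: d=33, p=11
  J3: d=36, p=14
  J2: d=59, p=10
Order: J1 → J4 → J6 → J5 → J3 → J2


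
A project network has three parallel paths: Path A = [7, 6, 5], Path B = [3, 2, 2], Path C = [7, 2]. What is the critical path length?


Path A: 7 + 6 + 5 = 18
Path B: 3 + 2 + 2 = 7
Path C: 7 + 2 = 9
Critical path = longest = max(18, 7, 9)
= 18 (Path A)


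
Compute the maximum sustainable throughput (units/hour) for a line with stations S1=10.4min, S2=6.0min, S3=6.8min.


Bottleneck = longest station time
Station times: [10.4, 6.0, 6.8]
Max = 10.4 min
Rate = 60 / 10.4
= 5.77 units/hour (bottleneck: 10.4min)


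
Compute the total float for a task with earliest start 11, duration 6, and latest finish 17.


EF = ES + duration = 11 + 6 = 17
LS = LF - duration = 17 - 6 = 11
Total Float = LF - EF = 17 - 17
(or LS - ES = 11 - 11)
= 0


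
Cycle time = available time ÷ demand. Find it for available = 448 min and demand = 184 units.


Cycle time = available time / demand
= 448 / 184
= 2.43 min/unit


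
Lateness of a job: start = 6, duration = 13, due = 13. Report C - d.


Completion = 6 + 13 = 19
Lateness = C - d = 19 - 13
= 6


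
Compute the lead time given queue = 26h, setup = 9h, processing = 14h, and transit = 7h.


Lead time = queue + setup + processing + transit
= 26 + 9 + 14 + 7
= 56 hours


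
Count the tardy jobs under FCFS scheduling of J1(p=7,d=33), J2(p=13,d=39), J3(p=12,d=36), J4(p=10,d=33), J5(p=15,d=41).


Completion vs due date:
  J1: C=7, d=33 → on time
  J2: C=20, d=39 → on time
  J3: C=32, d=36 → on time
  J4: C=42, d=33 → TARDY
  J5: C=57, d=41 → TARDY
Tardy jobs: J4, J5
Count = 2


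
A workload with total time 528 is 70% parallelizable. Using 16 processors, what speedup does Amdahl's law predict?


Amdahl's law: T_p = T × ((1-p) + p/N)
= 528 × ((1-0.7) + 0.7/16)
= 528 × (0.30 + 0.0437)
= 528 × 0.3438
= 181.50
Speedup = 528/181.50
= 2.91×


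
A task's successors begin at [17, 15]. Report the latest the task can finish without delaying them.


LF = min of all successor start times
Successors start at: [17, 15]
LF = min(17, 15)
= 15


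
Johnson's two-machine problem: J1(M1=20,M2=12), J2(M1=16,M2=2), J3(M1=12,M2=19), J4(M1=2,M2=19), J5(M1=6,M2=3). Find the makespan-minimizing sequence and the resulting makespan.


Johnson's rule:
Group 1 (M1≤M2, sort by M1): ['J4', 'J3']
Group 2 (M1>M2, sort desc M2): ['J1', 'J5', 'J2']
Sequence: J4 → J3 → J1 → J5 → J2
Makespan calculation:
  J4: M1 done=2, M2 done=21
  J3: M1 done=14, M2 done=40
  J1: M1 done=34, M2 done=52
  J5: M1 done=40, M2 done=55
  J2: M1 done=56, M2 done=58
= Sequence: J4 → J3 → J1 → J5 → J2, Makespan: 58


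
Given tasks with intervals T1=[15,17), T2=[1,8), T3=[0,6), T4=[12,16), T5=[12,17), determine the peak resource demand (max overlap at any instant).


Check each time point for overlaps:
  t=15: 3 tasks active (T1, T4, T5)
Max concurrent = 3


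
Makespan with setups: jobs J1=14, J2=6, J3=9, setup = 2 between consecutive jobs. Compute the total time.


Makespan = Σ processing + (n-1) × setup
= (14 + 6 + 9) + (3-1)×2
= 29 + 4
= 33 time units


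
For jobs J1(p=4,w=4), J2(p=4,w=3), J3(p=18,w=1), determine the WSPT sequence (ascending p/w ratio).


WSPT (Smith's rule): sort by p/w ascending
  J1: p/w = 4/4 = 1.000
  J2: p/w = 4/3 = 1.333
  J3: p/w = 18/1 = 18.000
Order: J1 → J2 → J3


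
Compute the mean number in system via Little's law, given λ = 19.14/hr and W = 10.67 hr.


Little's law: L = λ × W
= 19.14 × 10.67
= 204.22


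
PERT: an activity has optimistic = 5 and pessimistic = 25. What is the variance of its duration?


σ² = ((p - o) / 6)² = (p - o)² / 36
= (25 - 5)² / 36
= 20² / 36
= 400 / 36
= 11.1111


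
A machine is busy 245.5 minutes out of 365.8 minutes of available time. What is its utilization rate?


Utilization = busy / total × 100
= 245.5 / 365.8 × 100
= 67.1%


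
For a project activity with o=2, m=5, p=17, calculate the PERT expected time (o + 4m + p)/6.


te = (o + 4m + p) / 6
= (2 + 4×5 + 17) / 6
= (2 + 20 + 17) / 6
= 39 / 6
= 6.50


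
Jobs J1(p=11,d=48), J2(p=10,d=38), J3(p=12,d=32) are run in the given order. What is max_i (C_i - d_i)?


Lateness per job (L = C - d):
  J1: C=11, d=48, L=-37
  J2: C=21, d=38, L=-17
  J3: C=33, d=32, L=1
Lmax = max(-37, -17, 1)
= 1


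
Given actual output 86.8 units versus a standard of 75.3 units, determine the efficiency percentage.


Efficiency = (actual / standard) × 100
= (86.8 / 75.3) × 100
= 115.3%


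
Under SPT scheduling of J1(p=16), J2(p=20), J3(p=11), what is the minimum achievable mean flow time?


SPT order: J3 → J1 → J2
Completion times:
  J3: C=11
  J1: C=27
  J2: C=47
Sum = 85, n = 3
Mean flow = 85/3
= 28.33


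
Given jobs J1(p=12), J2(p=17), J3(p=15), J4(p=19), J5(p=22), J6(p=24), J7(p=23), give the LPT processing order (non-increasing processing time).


LPT: sort by longest processing time first
  J6: p=24
  J7: p=23
  J5: p=22
  J4: p=19
  J2: p=17
  J3: p=15
  J1: p=12
Order: J6 → J7 → J5 → J4 → J2 → J3 → J1


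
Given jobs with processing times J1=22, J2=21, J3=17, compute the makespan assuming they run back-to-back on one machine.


Sequential makespan: sum all processing times
= 22 + 21 + 17
= 60 time units


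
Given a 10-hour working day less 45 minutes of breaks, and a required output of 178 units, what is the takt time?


Available = 10×60 - 45 = 555 min
Takt time = 555 / 178
= 3.12 min/unit


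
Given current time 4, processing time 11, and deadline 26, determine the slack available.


Slack = due - current_time - processing
= 26 - 4 - 11
= 11


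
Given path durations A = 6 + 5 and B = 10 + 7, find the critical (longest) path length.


Path A: 6 + 5 = 11
Path B: 10 + 7 = 17
Critical path = longest = max(11, 17)
= 17 (Path B)


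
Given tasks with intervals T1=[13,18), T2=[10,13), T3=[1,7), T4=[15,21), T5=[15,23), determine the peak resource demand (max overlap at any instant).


Check each time point for overlaps:
  t=15: 3 tasks active (T1, T4, T5)
Max concurrent = 3


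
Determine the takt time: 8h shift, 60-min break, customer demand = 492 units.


Available = 8×60 - 60 = 420 min
Takt time = 420 / 492
= 0.85 min/unit


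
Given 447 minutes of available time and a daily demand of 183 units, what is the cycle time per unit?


Cycle time = available time / demand
= 447 / 183
= 2.44 min/unit


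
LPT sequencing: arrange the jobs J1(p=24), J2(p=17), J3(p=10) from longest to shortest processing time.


LPT: sort by longest processing time first
  J1: p=24
  J2: p=17
  J3: p=10
Order: J1 → J2 → J3


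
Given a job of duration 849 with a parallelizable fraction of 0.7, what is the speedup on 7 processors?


Amdahl's law: T_p = T × ((1-p) + p/N)
= 849 × ((1-0.7) + 0.7/7)
= 849 × (0.30 + 0.1000)
= 849 × 0.4000
= 339.60
Speedup = 849/339.60
= 2.50×


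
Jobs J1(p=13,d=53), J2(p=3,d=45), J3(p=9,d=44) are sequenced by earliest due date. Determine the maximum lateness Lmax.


EDD order: J3 → J2 → J1
Completion and lateness:
  J3: C=9, d=44, L=9-44=-35
  J2: C=12, d=45, L=12-45=-33
  J1: C=25, d=53, L=25-53=-28
Lmax = max(-35, -33, -28)
= -28


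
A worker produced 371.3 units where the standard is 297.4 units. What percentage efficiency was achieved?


Efficiency = (actual / standard) × 100
= (371.3 / 297.4) × 100
= 124.8%


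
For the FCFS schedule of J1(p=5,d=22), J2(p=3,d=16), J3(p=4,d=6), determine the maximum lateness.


Lateness per job (L = C - d):
  J1: C=5, d=22, L=-17
  J2: C=8, d=16, L=-8
  J3: C=12, d=6, L=6
Lmax = max(-17, -8, 6)
= 6


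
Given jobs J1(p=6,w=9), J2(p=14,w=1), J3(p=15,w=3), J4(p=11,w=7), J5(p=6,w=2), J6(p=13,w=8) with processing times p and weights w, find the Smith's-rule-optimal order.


WSPT (Smith's rule): sort by p/w ascending
  J1: p/w = 6/9 = 0.667
  J4: p/w = 11/7 = 1.571
  J6: p/w = 13/8 = 1.625
  J5: p/w = 6/2 = 3.000
  J3: p/w = 15/3 = 5.000
  J2: p/w = 14/1 = 14.000
Order: J1 → J4 → J6 → J5 → J3 → J2


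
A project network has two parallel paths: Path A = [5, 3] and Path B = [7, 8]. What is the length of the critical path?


Path A: 5 + 3 = 8
Path B: 7 + 8 = 15
Critical path = longest = max(8, 15)
= 15 (Path B)


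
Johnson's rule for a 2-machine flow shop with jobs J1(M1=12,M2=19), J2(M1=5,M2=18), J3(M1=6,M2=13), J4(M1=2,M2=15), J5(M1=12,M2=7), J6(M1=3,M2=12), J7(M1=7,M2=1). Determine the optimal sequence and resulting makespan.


Johnson's rule:
Group 1 (M1≤M2, sort by M1): ['J4', 'J6', 'J2', 'J3', 'J1']
Group 2 (M1>M2, sort desc M2): ['J5', 'J7']
Sequence: J4 → J6 → J2 → J3 → J1 → J5 → J7
Makespan calculation:
  J4: M1 done=2, M2 done=17
  J6: M1 done=5, M2 done=29
  J2: M1 done=10, M2 done=47
  J3: M1 done=16, M2 done=60
  J1: M1 done=28, M2 done=79
  J5: M1 done=40, M2 done=86
  J7: M1 done=47, M2 done=87
= Sequence: J4 → J6 → J2 → J3 → J1 → J5 → J7, Makespan: 87


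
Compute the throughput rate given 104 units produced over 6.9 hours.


Throughput = units / time
= 104 / 6.9
= 15.1 units/hour


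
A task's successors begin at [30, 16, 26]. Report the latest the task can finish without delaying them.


LF = min of all successor start times
Successors start at: [30, 16, 26]
LF = min(30, 16, 26)
= 16


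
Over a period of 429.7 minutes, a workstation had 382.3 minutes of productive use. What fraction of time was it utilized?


Utilization = busy / total × 100
= 382.3 / 429.7 × 100
= 89.0%


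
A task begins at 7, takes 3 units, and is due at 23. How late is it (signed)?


Completion = 7 + 3 = 10
Lateness = C - d = 10 - 23
= -13


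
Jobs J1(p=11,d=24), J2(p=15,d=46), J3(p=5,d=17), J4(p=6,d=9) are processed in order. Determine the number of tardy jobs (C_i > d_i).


Completion vs due date:
  J1: C=11, d=24 → on time
  J2: C=26, d=46 → on time
  J3: C=31, d=17 → TARDY
  J4: C=37, d=9 → TARDY
Tardy jobs: J3, J4
Count = 2


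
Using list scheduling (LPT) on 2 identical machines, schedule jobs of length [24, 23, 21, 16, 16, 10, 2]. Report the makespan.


Jobs (LPT sorted): [24, 23, 21, 16, 16, 10, 2]
Machines: 2
  J=24 → Machine 1 (load: 0+24=24)
  J=23 → Machine 2 (load: 0+23=23)
  J=21 → Machine 2 (load: 23+21=44)
  J=16 → Machine 1 (load: 24+16=40)
  J=16 → Machine 1 (load: 40+16=56)
  J=10 → Machine 2 (load: 44+10=54)
  J=2 → Machine 2 (load: 54+2=56)
Machine loads: [56, 56]
Makespan = max = 56 time units


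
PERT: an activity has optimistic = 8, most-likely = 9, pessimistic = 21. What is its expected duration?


te = (o + 4m + p) / 6
= (8 + 4×9 + 21) / 6
= (8 + 36 + 21) / 6
= 65 / 6
= 10.83


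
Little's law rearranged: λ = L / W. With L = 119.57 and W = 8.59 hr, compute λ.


Little's law: L = λW → λ = L / W
= 119.57 / 8.59
= 13.92 per hour


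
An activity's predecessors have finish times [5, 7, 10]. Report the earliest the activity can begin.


ES = max of all predecessor completion times
Predecessors: [5, 7, 10]
ES = max(5, 7, 10)
= 10


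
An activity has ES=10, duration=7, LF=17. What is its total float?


EF = ES + duration = 10 + 7 = 17
LS = LF - duration = 17 - 7 = 10
Total Float = LF - EF = 17 - 17
(or LS - ES = 10 - 10)
= 0


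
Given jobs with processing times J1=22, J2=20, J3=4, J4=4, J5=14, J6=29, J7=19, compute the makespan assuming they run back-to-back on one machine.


Sequential makespan: sum all processing times
= 22 + 20 + 4 + 4 + 14 + 29 + 19
= 112 time units


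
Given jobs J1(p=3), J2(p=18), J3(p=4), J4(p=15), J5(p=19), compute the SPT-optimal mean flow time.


SPT order: J1 → J3 → J4 → J2 → J5
Completion times:
  J1: C=3
  J3: C=7
  J4: C=22
  J2: C=40
  J5: C=59
Sum = 131, n = 5
Mean flow = 131/5
= 26.20


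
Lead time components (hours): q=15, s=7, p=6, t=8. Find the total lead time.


Lead time = queue + setup + processing + transit
= 15 + 7 + 6 + 8
= 36 hours


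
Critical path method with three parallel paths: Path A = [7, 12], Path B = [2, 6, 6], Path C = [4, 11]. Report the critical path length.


Path A: 7 + 12 = 19
Path B: 2 + 6 + 6 = 14
Path C: 4 + 11 = 15
Critical path = longest = max(19, 14, 15)
= 19 (Path A)


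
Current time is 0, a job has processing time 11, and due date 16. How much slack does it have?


Slack = due - current_time - processing
= 16 - 0 - 11
= 5


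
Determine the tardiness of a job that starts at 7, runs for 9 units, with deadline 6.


Completion = start + processing = 7 + 9 = 16
Tardiness = max(0, C - d) = max(0, 16 - 6)
= max(0, 10)
= 10


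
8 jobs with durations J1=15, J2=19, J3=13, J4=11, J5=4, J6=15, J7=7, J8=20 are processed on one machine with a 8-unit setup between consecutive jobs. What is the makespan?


Makespan = Σ processing + (n-1) × setup
= (15 + 19 + 13 + 11 + 4 + 15 + 7 + 20) + (8-1)×8
= 104 + 56
= 160 time units


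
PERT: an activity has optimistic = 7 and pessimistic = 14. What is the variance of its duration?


σ² = ((p - o) / 6)² = (p - o)² / 36
= (14 - 7)² / 36
= 7² / 36
= 49 / 36
= 1.3611


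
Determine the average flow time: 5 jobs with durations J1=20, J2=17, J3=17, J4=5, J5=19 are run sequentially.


Completion times:
  J1: completes at 20
  J2: completes at 37
  J3: completes at 54
  J4: completes at 59
  J5: completes at 78
Sum = 248
Average = 248/5
= 49.60


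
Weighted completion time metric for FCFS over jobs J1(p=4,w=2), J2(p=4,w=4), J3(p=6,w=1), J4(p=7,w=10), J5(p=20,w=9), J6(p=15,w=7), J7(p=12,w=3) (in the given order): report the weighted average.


Completion times:
  J1: C=4, w×C=2×4=8
  J2: C=8, w×C=4×8=32
  J3: C=14, w×C=1×14=14
  J4: C=21, w×C=10×21=210
  J5: C=41, w×C=9×41=369
  J6: C=56, w×C=7×56=392
  J7: C=68, w×C=3×68=204
Sum w×C = 1229
Sum w = 36
Weighted avg = 1229/36
= 34.14


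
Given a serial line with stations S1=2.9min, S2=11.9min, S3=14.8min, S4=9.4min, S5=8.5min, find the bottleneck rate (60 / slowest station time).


Bottleneck = longest station time
Station times: [2.9, 11.9, 14.8, 9.4, 8.5]
Max = 14.8 min
Rate = 60 / 14.8
= 4.05 units/hour (bottleneck: 14.8min)


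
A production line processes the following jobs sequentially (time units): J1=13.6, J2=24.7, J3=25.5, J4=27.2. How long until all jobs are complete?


Sequential makespan: sum all processing times
= 13.6 + 24.7 + 25.5 + 27.2
= 91.0 time units


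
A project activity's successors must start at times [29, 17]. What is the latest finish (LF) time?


LF = min of all successor start times
Successors start at: [29, 17]
LF = min(29, 17)
= 17


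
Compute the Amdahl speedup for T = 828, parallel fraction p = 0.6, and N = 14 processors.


Amdahl's law: T_p = T × ((1-p) + p/N)
= 828 × ((1-0.6) + 0.6/14)
= 828 × (0.40 + 0.0429)
= 828 × 0.4429
= 366.69
Speedup = 828/366.69
= 2.26×


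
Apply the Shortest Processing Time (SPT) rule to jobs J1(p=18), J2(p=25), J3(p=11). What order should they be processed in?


SPT: sort by shortest processing time
  J3: p=11
  J1: p=18
  J2: p=25
Order: J3 → J1 → J2


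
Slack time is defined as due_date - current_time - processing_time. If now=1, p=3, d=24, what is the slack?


Slack = due - current_time - processing
= 24 - 1 - 3
= 20


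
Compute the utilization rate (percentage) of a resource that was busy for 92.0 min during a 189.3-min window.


Utilization = busy / total × 100
= 92.0 / 189.3 × 100
= 48.6%


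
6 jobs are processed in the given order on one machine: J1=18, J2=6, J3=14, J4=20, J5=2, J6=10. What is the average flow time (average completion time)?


Completion times:
  J1: completes at 18
  J2: completes at 24
  J3: completes at 38
  J4: completes at 58
  J5: completes at 60
  J6: completes at 70
Sum = 268
Average = 268/6
= 44.67


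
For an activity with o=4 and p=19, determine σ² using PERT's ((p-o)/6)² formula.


σ² = ((p - o) / 6)² = (p - o)² / 36
= (19 - 4)² / 36
= 15² / 36
= 225 / 36
= 6.2500


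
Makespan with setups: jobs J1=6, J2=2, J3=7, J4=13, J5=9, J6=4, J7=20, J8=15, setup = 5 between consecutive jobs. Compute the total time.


Makespan = Σ processing + (n-1) × setup
= (6 + 2 + 7 + 13 + 9 + 4 + 20 + 15) + (8-1)×5
= 76 + 35
= 111 time units


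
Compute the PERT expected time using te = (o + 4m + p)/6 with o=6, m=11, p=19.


te = (o + 4m + p) / 6
= (6 + 4×11 + 19) / 6
= (6 + 44 + 19) / 6
= 69 / 6
= 11.50


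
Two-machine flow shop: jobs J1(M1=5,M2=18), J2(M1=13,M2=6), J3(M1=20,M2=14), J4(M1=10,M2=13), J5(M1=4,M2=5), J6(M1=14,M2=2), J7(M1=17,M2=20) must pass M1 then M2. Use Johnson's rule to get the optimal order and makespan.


Johnson's rule:
Group 1 (M1≤M2, sort by M1): ['J5', 'J1', 'J4', 'J7']
Group 2 (M1>M2, sort desc M2): ['J3', 'J2', 'J6']
Sequence: J5 → J1 → J4 → J7 → J3 → J2 → J6
Makespan calculation:
  J5: M1 done=4, M2 done=9
  J1: M1 done=9, M2 done=27
  J4: M1 done=19, M2 done=40
  J7: M1 done=36, M2 done=60
  J3: M1 done=56, M2 done=74
  J2: M1 done=69, M2 done=80
  J6: M1 done=83, M2 done=85
= Sequence: J5 → J1 → J4 → J7 → J3 → J2 → J6, Makespan: 85


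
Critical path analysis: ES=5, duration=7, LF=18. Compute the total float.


EF = ES + duration = 5 + 7 = 12
LS = LF - duration = 18 - 7 = 11
Total Float = LF - EF = 18 - 12
(or LS - ES = 11 - 5)
= 6


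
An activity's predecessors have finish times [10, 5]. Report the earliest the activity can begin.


ES = max of all predecessor completion times
Predecessors: [10, 5]
ES = max(10, 5)
= 10


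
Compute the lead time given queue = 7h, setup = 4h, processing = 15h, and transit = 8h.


Lead time = queue + setup + processing + transit
= 7 + 4 + 15 + 8
= 34 hours


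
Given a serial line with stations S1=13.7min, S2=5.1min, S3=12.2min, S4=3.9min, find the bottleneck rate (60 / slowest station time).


Bottleneck = longest station time
Station times: [13.7, 5.1, 12.2, 3.9]
Max = 13.7 min
Rate = 60 / 13.7
= 4.38 units/hour (bottleneck: 13.7min)


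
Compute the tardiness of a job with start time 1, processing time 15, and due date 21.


Completion = start + processing = 1 + 15 = 16
Tardiness = max(0, C - d) = max(0, 16 - 21)
= max(0, -5)
= 0


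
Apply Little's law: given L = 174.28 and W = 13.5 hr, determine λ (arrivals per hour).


Little's law: L = λW → λ = L / W
= 174.28 / 13.5
= 12.91 per hour


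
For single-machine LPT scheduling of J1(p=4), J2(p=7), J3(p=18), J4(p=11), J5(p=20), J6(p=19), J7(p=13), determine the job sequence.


LPT: sort by longest processing time first
  J5: p=20
  J6: p=19
  J3: p=18
  J7: p=13
  J4: p=11
  J2: p=7
  J1: p=4
Order: J5 → J6 → J3 → J7 → J4 → J2 → J1


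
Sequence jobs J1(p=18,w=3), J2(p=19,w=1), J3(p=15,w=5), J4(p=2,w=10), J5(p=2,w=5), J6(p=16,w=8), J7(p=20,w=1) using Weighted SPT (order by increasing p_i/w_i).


WSPT (Smith's rule): sort by p/w ascending
  J4: p/w = 2/10 = 0.200
  J5: p/w = 2/5 = 0.400
  J6: p/w = 16/8 = 2.000
  J3: p/w = 15/5 = 3.000
  J1: p/w = 18/3 = 6.000
  J2: p/w = 19/1 = 19.000
  J7: p/w = 20/1 = 20.000
Order: J4 → J5 → J6 → J3 → J1 → J2 → J7


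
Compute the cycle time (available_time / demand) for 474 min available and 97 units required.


Cycle time = available time / demand
= 474 / 97
= 4.89 min/unit


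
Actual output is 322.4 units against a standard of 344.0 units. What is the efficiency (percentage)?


Efficiency = (actual / standard) × 100
= (322.4 / 344.0) × 100
= 93.7%


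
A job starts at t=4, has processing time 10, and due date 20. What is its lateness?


Completion = 4 + 10 = 14
Lateness = C - d = 14 - 20
= -6


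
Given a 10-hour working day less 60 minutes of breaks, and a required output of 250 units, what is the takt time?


Available = 10×60 - 60 = 540 min
Takt time = 540 / 250
= 2.16 min/unit


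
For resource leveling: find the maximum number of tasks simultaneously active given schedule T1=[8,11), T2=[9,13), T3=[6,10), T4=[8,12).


Check each time point for overlaps:
  t=9: 4 tasks active (T1, T2, T3, T4)
Max concurrent = 4


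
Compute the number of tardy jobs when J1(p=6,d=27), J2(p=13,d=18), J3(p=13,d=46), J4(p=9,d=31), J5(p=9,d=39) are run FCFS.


Completion vs due date:
  J1: C=6, d=27 → on time
  J2: C=19, d=18 → TARDY
  J3: C=32, d=46 → on time
  J4: C=41, d=31 → TARDY
  J5: C=50, d=39 → TARDY
Tardy jobs: J2, J4, J5
Count = 3


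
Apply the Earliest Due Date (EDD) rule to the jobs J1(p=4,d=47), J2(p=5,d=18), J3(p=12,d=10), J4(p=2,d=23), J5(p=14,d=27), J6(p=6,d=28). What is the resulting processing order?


EDD: sort by earliest due date
  J3: d=10, p=12
  J2: d=18, p=5
  J4: d=23, p=2
  J5: d=27, p=14
  J6: d=28, p=6
  J1: d=47, p=4
Order: J3 → J2 → J4 → J5 → J6 → J1


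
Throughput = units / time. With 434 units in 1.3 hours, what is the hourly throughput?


Throughput = units / time
= 434 / 1.3
= 333.8 units/hour


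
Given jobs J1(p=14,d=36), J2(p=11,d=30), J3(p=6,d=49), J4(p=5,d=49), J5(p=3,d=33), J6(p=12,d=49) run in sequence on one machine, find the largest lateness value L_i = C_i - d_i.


Lateness per job (L = C - d):
  J1: C=14, d=36, L=-22
  J2: C=25, d=30, L=-5
  J3: C=31, d=49, L=-18
  J4: C=36, d=49, L=-13
  J5: C=39, d=33, L=6
  J6: C=51, d=49, L=2
Lmax = max(-22, -5, -18, -13, 6, 2)
= 6


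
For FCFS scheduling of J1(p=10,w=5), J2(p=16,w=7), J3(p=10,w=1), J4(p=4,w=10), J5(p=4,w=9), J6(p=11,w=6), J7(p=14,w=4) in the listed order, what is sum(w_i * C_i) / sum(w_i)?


Completion times:
  J1: C=10, w×C=5×10=50
  J2: C=26, w×C=7×26=182
  J3: C=36, w×C=1×36=36
  J4: C=40, w×C=10×40=400
  J5: C=44, w×C=9×44=396
  J6: C=55, w×C=6×55=330
  J7: C=69, w×C=4×69=276
Sum w×C = 1670
Sum w = 42
Weighted avg = 1670/42
= 39.76


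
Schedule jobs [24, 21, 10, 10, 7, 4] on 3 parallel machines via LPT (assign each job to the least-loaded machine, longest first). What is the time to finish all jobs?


Jobs (LPT sorted): [24, 21, 10, 10, 7, 4]
Machines: 3
  J=24 → Machine 1 (load: 0+24=24)
  J=21 → Machine 2 (load: 0+21=21)
  J=10 → Machine 3 (load: 0+10=10)
  J=10 → Machine 3 (load: 10+10=20)
  J=7 → Machine 3 (load: 20+7=27)
  J=4 → Machine 2 (load: 21+4=25)
Machine loads: [24, 25, 27]
Makespan = max = 27 time units


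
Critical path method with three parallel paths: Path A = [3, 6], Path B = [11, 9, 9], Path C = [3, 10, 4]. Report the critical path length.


Path A: 3 + 6 = 9
Path B: 11 + 9 + 9 = 29
Path C: 3 + 10 + 4 = 17
Critical path = longest = max(9, 29, 17)
= 29 (Path B)


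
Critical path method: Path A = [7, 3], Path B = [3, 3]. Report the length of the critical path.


Path A: 7 + 3 = 10
Path B: 3 + 3 = 6
Critical path = longest = max(10, 6)
= 10 (Path A)


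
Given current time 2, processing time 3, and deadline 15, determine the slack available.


Slack = due - current_time - processing
= 15 - 2 - 3
= 10


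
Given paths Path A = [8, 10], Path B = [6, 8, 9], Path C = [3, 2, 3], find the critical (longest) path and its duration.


Path A: 8 + 10 = 18
Path B: 6 + 8 + 9 = 23
Path C: 3 + 2 + 3 = 8
Critical path = longest = max(18, 23, 8)
= 23 (Path B)


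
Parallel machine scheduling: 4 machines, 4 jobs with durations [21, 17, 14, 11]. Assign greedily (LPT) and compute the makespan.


Jobs (LPT sorted): [21, 17, 14, 11]
Machines: 4
  J=21 → Machine 1 (load: 0+21=21)
  J=17 → Machine 2 (load: 0+17=17)
  J=14 → Machine 3 (load: 0+14=14)
  J=11 → Machine 4 (load: 0+11=11)
Machine loads: [21, 17, 14, 11]
Makespan = max = 21 time units


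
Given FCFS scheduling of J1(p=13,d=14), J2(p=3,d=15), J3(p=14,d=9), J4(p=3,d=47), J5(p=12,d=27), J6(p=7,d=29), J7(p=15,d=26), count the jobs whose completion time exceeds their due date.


Completion vs due date:
  J1: C=13, d=14 → on time
  J2: C=16, d=15 → TARDY
  J3: C=30, d=9 → TARDY
  J4: C=33, d=47 → on time
  J5: C=45, d=27 → TARDY
  J6: C=52, d=29 → TARDY
  J7: C=67, d=26 → TARDY
Tardy jobs: J2, J3, J5, J6, J7
Count = 5


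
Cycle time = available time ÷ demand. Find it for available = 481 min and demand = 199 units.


Cycle time = available time / demand
= 481 / 199
= 2.42 min/unit


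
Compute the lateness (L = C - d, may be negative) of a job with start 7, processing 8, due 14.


Completion = 7 + 8 = 15
Lateness = C - d = 15 - 14
= 1


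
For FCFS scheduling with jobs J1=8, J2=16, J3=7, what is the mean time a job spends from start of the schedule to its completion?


Completion times:
  J1: completes at 8
  J2: completes at 24
  J3: completes at 31
Sum = 63
Average = 63/3
= 21.00


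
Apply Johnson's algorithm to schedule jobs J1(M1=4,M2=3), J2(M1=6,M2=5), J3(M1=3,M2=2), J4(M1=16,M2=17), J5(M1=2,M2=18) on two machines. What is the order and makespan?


Johnson's rule:
Group 1 (M1≤M2, sort by M1): ['J5', 'J4']
Group 2 (M1>M2, sort desc M2): ['J2', 'J1', 'J3']
Sequence: J5 → J4 → J2 → J1 → J3
Makespan calculation:
  J5: M1 done=2, M2 done=20
  J4: M1 done=18, M2 done=37
  J2: M1 done=24, M2 done=42
  J1: M1 done=28, M2 done=45
  J3: M1 done=31, M2 done=47
= Sequence: J5 → J4 → J2 → J1 → J3, Makespan: 47


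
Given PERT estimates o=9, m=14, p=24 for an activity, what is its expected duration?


te = (o + 4m + p) / 6
= (9 + 4×14 + 24) / 6
= (9 + 56 + 24) / 6
= 89 / 6
= 14.83


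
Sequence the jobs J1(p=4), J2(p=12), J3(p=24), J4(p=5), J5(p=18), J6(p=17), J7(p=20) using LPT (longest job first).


LPT: sort by longest processing time first
  J3: p=24
  J7: p=20
  J5: p=18
  J6: p=17
  J2: p=12
  J4: p=5
  J1: p=4
Order: J3 → J7 → J5 → J6 → J2 → J4 → J1


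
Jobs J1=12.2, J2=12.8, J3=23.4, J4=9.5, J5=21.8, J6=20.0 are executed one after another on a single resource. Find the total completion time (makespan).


Sequential makespan: sum all processing times
= 12.2 + 12.8 + 23.4 + 9.5 + 21.8 + 20.0
= 99.7 time units


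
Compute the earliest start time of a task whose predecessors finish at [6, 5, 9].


ES = max of all predecessor completion times
Predecessors: [6, 5, 9]
ES = max(6, 5, 9)
= 9


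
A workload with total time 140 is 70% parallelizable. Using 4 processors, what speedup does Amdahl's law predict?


Amdahl's law: T_p = T × ((1-p) + p/N)
= 140 × ((1-0.7) + 0.7/4)
= 140 × (0.30 + 0.1750)
= 140 × 0.4750
= 66.50
Speedup = 140/66.50
= 2.11×


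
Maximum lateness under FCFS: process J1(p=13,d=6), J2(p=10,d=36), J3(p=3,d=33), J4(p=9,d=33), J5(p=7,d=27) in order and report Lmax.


Lateness per job (L = C - d):
  J1: C=13, d=6, L=7
  J2: C=23, d=36, L=-13
  J3: C=26, d=33, L=-7
  J4: C=35, d=33, L=2
  J5: C=42, d=27, L=15
Lmax = max(7, -13, -7, 2, 15)
= 15


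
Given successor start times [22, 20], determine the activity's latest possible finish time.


LF = min of all successor start times
Successors start at: [22, 20]
LF = min(22, 20)
= 20


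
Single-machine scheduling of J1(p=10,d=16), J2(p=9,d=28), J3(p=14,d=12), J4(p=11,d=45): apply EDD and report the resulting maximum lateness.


EDD order: J3 → J1 → J2 → J4
Completion and lateness:
  J3: C=14, d=12, L=14-12=2
  J1: C=24, d=16, L=24-16=8
  J2: C=33, d=28, L=33-28=5
  J4: C=44, d=45, L=44-45=-1
Lmax = max(2, 8, 5, -1)
= 8


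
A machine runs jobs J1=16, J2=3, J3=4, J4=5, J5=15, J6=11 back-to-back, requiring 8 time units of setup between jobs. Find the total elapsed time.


Makespan = Σ processing + (n-1) × setup
= (16 + 3 + 4 + 5 + 15 + 11) + (6-1)×8
= 54 + 40
= 94 time units


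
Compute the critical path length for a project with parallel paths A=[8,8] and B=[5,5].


Path A: 8 + 8 = 16
Path B: 5 + 5 = 10
Critical path = longest = max(16, 10)
= 16 (Path A)


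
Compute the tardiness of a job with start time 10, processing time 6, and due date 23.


Completion = start + processing = 10 + 6 = 16
Tardiness = max(0, C - d) = max(0, 16 - 23)
= max(0, -7)
= 0


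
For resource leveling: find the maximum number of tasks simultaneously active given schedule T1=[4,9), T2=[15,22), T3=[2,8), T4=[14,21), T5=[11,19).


Check each time point for overlaps:
  t=15: 3 tasks active (T2, T4, T5)
Max concurrent = 3


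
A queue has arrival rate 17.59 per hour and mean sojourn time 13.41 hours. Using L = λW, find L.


Little's law: L = λ × W
= 17.59 × 13.41
= 235.88


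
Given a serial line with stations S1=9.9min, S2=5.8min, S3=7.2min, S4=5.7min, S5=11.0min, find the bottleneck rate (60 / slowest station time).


Bottleneck = longest station time
Station times: [9.9, 5.8, 7.2, 5.7, 11.0]
Max = 11.0 min
Rate = 60 / 11.0
= 5.45 units/hour (bottleneck: 11.0min)


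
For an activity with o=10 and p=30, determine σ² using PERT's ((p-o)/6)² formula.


σ² = ((p - o) / 6)² = (p - o)² / 36
= (30 - 10)² / 36
= 20² / 36
= 400 / 36
= 11.1111


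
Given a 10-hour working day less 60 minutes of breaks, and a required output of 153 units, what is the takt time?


Available = 10×60 - 60 = 540 min
Takt time = 540 / 153
= 3.53 min/unit


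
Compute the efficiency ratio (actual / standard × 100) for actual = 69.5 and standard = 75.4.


Efficiency = (actual / standard) × 100
= (69.5 / 75.4) × 100
= 92.2%


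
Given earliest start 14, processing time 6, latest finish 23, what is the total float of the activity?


EF = ES + duration = 14 + 6 = 20
LS = LF - duration = 23 - 6 = 17
Total Float = LF - EF = 23 - 20
(or LS - ES = 17 - 14)
= 3


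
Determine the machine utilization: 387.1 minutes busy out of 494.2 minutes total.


Utilization = busy / total × 100
= 387.1 / 494.2 × 100
= 78.3%


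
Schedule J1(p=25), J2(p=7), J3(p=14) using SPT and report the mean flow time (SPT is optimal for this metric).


SPT order: J2 → J3 → J1
Completion times:
  J2: C=7
  J3: C=21
  J1: C=46
Sum = 74, n = 3
Mean flow = 74/3
= 24.67


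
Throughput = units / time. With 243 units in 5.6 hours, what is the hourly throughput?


Throughput = units / time
= 243 / 5.6
= 43.4 units/hour


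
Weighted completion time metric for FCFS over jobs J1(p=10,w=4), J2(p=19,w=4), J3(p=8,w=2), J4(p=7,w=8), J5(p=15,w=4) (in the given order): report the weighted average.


Completion times:
  J1: C=10, w×C=4×10=40
  J2: C=29, w×C=4×29=116
  J3: C=37, w×C=2×37=74
  J4: C=44, w×C=8×44=352
  J5: C=59, w×C=4×59=236
Sum w×C = 818
Sum w = 22
Weighted avg = 818/22
= 37.18


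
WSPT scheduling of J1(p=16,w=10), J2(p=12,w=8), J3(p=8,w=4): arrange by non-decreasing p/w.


WSPT (Smith's rule): sort by p/w ascending
  J2: p/w = 12/8 = 1.500
  J1: p/w = 16/10 = 1.600
  J3: p/w = 8/4 = 2.000
Order: J2 → J1 → J3


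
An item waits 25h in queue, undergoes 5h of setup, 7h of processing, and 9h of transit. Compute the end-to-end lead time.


Lead time = queue + setup + processing + transit
= 25 + 5 + 7 + 9
= 46 hours


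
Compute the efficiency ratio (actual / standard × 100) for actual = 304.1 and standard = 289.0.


Efficiency = (actual / standard) × 100
= (304.1 / 289.0) × 100
= 105.2%


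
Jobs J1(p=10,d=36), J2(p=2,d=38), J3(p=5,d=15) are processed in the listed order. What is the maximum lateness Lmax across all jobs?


Lateness per job (L = C - d):
  J1: C=10, d=36, L=-26
  J2: C=12, d=38, L=-26
  J3: C=17, d=15, L=2
Lmax = max(-26, -26, 2)
= 2


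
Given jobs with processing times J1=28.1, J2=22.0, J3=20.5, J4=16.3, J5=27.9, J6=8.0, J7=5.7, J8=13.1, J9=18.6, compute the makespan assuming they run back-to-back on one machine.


Sequential makespan: sum all processing times
= 28.1 + 22.0 + 20.5 + 16.3 + 27.9 + 8.0 + 5.7 + 13.1 + 18.6
= 160.2 time units


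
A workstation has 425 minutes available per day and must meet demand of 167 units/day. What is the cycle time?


Cycle time = available time / demand
= 425 / 167
= 2.54 min/unit


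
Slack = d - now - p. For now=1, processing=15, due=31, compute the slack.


Slack = due - current_time - processing
= 31 - 1 - 15
= 15


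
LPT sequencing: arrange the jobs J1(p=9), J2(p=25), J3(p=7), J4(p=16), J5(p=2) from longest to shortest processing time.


LPT: sort by longest processing time first
  J2: p=25
  J4: p=16
  J1: p=9
  J3: p=7
  J5: p=2
Order: J2 → J4 → J1 → J3 → J5


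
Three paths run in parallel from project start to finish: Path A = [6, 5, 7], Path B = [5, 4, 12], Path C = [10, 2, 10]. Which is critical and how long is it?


Path A: 6 + 5 + 7 = 18
Path B: 5 + 4 + 12 = 21
Path C: 10 + 2 + 10 = 22
Critical path = longest = max(18, 21, 22)
= 22 (Path C)


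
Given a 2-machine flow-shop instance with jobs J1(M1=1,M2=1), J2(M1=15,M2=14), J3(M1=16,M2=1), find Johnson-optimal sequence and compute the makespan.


Johnson's rule:
Group 1 (M1≤M2, sort by M1): ['J1']
Group 2 (M1>M2, sort desc M2): ['J2', 'J3']
Sequence: J1 → J2 → J3
Makespan calculation:
  J1: M1 done=1, M2 done=2
  J2: M1 done=16, M2 done=30
  J3: M1 done=32, M2 done=33
= Sequence: J1 → J2 → J3, Makespan: 33


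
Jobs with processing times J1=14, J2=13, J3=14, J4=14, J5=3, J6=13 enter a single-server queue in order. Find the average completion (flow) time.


Completion times:
  J1: completes at 14
  J2: completes at 27
  J3: completes at 41
  J4: completes at 55
  J5: completes at 58
  J6: completes at 71
Sum = 266
Average = 266/6
= 44.33


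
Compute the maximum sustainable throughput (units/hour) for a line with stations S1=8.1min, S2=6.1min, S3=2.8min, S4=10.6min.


Bottleneck = longest station time
Station times: [8.1, 6.1, 2.8, 10.6]
Max = 10.6 min
Rate = 60 / 10.6
= 5.66 units/hour (bottleneck: 10.6min)


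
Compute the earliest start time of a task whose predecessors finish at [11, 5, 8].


ES = max of all predecessor completion times
Predecessors: [11, 5, 8]
ES = max(11, 5, 8)
= 11


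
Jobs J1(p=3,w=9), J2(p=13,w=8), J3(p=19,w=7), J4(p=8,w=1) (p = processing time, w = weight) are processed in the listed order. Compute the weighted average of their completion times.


Completion times:
  J1: C=3, w×C=9×3=27
  J2: C=16, w×C=8×16=128
  J3: C=35, w×C=7×35=245
  J4: C=43, w×C=1×43=43
Sum w×C = 443
Sum w = 25
Weighted avg = 443/25
= 17.72


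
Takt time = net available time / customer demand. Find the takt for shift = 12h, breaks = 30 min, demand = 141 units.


Available = 12×60 - 30 = 690 min
Takt time = 690 / 141
= 4.89 min/unit


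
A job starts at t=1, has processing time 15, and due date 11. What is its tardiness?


Completion = start + processing = 1 + 15 = 16
Tardiness = max(0, C - d) = max(0, 16 - 11)
= max(0, 5)
= 5


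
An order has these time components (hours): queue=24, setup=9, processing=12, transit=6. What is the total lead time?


Lead time = queue + setup + processing + transit
= 24 + 9 + 12 + 6
= 51 hours
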